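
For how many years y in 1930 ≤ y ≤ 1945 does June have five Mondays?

June has 30 days; it has five Mondays when Monday falls among the first (month-length − 28) days — i.e. when June 1 is one of Monday/Sunday.
June 1 by year: 1930:Sun✓ 1931:Mon✓ 1932:Wed 1933:Thu 1934:Fri 1935:Sat 1936:Mon✓ 1937:Tue 1938:Wed 1939:Thu 1940:Sat 1941:Sun✓ 1942:Mon✓ 1943:Tue 1944:Thu 1945:Fri
Years with five Mondays: 1930, 1931, 1936, 1941, 1942 → 5.

5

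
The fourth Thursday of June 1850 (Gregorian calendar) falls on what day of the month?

27

June 1, 1850 is a Saturday, so the first Thursday is the 6th.
The fourth Thursday is 6 + 21 = 27.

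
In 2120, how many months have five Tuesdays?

A month of length L has five Tuesdays iff its first Tuesday is on day ≤ L−28 (so day 1–3 in a 31-day month, 1–2 in a 30-day month, day 1 in a leap February).
Checking each month of 2120: Jan starts Mon (31d) ✓; Feb starts Thu (29d); Mar starts Fri (31d); Apr starts Mon (30d) ✓; May starts Wed (31d); Jun starts Sat (30d); Jul starts Mon (31d) ✓; Aug starts Thu (31d); Sep starts Sun (30d); Oct starts Tue (31d) ✓; Nov starts Fri (30d); Dec starts Sun (31d) ✓.
Five-Tuesday months: January, April, July, October, December → 5.

5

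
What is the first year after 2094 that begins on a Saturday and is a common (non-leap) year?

2095

Jan 1 advances by 2 weekdays after a leap year and by 1 after a common year.
2094: Jan 1 is Friday.
2095: Saturday
2095 begins on a Saturday and is a common year.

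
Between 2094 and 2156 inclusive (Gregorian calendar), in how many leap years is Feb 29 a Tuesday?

Leap years in 2094–2156: 15 of them.
Feb 29 weekday advances by 5 (mod 7) from one leap year to the next four years later (or differs when a century non-leap intervenes).
Leap-day weekdays: 2096:Wed 2104:Fri 2108:Wed 2112:Mon 2116:Sat 2120:Thu 2124:Tue✓ 2128:Sun 2132:Fri 2136:Wed 2140:Mon 2144:Sat 2148:Thu 2152:Tue✓ 2156:Sun
Tuesday: 2124, 2152 → 2.

2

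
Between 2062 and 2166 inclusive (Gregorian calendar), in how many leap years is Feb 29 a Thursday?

3

Leap years in 2062–2166: 25 of them.
Feb 29 weekday advances by 5 (mod 7) from one leap year to the next four years later (or differs when a century non-leap intervenes).
Leap-day weekdays: 2064:Fri 2068:Wed 2072:Mon 2076:Sat 2080:Thu✓ 2084:Tue 2088:Sun 2092:Fri 2096:Wed 2104:Fri 2108:Wed 2112:Mon 2116:Sat 2120:Thu✓ 2124:Tue 2128:Sun 2132:Fri 2136:Wed 2140:Mon 2144:Sat 2148:Thu✓ 2152:Tue 2156:Sun 2160:Fri 2164:Wed
Thursday: 2080, 2120, 2148 → 3.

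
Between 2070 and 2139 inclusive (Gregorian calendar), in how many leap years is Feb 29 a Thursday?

2

Leap years in 2070–2139: 16 of them.
Feb 29 weekday advances by 5 (mod 7) from one leap year to the next four years later (or differs when a century non-leap intervenes).
Leap-day weekdays: 2072:Mon 2076:Sat 2080:Thu✓ 2084:Tue 2088:Sun 2092:Fri 2096:Wed 2104:Fri 2108:Wed 2112:Mon 2116:Sat 2120:Thu✓ 2124:Tue 2128:Sun 2132:Fri 2136:Wed
Thursday: 2080, 2120 → 2.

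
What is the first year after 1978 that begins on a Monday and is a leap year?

1996

Jan 1 advances by 2 weekdays after a leap year and by 1 after a common year.
1978: Jan 1 is Sunday.
1979: Monday
1980: Tuesday (leap)
1981: Thursday
1982: Friday
1983: Saturday
1984: Sunday (leap)
1985: Tuesday
1986: Wednesday
1987: Thursday
1988: Friday (leap)
1989: Sunday
1990: Monday
1991: Tuesday
1992: Wednesday (leap)
1993: Friday
1994: Saturday
1995: Sunday
1996: Monday (leap)
1996 begins on a Monday and is a leap year.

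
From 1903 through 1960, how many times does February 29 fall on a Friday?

Leap years in 1903–1960: 15 of them.
Feb 29 weekday advances by 5 (mod 7) from one leap year to the next four years later (or differs when a century non-leap intervenes).
Leap-day weekdays: 1904:Mon 1908:Sat 1912:Thu 1916:Tue 1920:Sun 1924:Fri✓ 1928:Wed 1932:Mon 1936:Sat 1940:Thu 1944:Tue 1948:Sun 1952:Fri✓ 1956:Wed 1960:Mon
Friday: 1924, 1952 → 2.

2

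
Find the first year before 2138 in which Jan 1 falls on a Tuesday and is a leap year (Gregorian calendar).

Jan 1 advances by 2 weekdays after a leap year and by 1 after a common year.
2138: Jan 1 is Wednesday.
2137: Tuesday
2136: Sunday (leap)
2135: Saturday
2134: Friday
2133: Thursday
2132: Tuesday (leap)
2132 begins on a Tuesday and is a leap year.

2132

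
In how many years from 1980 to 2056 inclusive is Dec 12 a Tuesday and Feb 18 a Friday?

Check each year's weekday for Dec 12 and Feb 18:
  1980: Fri/Mon  1981: Sat/Wed  1982: Sun/Thu  1983: Mon/Fri  1984: Wed/Sat  1985: Thu/Mon  1986: Fri/Tue  1987: Sat/Wed  1988: Mon/Thu  1989: Tue/Sat  1990: Wed/Sun  1991: Thu/Mon  1992: Sat/Tue  1993: Sun/Thu  …(49 more)…  2043: Sat/Wed  2044: Mon/Thu  2045: Tue/Sat  2046: Wed/Sun  2047: Thu/Mon  2048: Sat/Tue  2049: Sun/Thu  2050: Mon/Fri  2051: Tue/Sat  2052: Thu/Sun  2053: Fri/Tue  2054: Sat/Wed  2055: Sun/Thu  2056: Tue/Fri ✓
Both conditions hold in: 2000, 2028, 2056 — 3.

3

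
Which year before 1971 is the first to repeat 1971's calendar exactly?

Two years share a calendar iff Jan 1 falls on the same weekday and both are leap or both are common. 1971: Jan 1 is Friday, common year.
1970: Jan 1 Thursday, common
1969: Jan 1 Wednesday, common
1968: Jan 1 Monday, leap
1967: Jan 1 Sunday, common
1966: Jan 1 Saturday, common
1965: Jan 1 Friday, common
1965 matches on both conditions.

1965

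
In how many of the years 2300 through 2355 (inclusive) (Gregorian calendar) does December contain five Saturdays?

24

December has 31 days; it has five Saturdays when Saturday falls among the first (month-length − 28) days — i.e. when December 1 is one of Saturday/Friday/Thursday.
December 1 by year: 2300:Sat✓ 2301:Sun 2302:Mon 2303:Tue 2304:Thu✓ 2305:Fri✓ 2306:Sat✓ 2307:Sun 2308:Tue 2309:Wed 2310:Thu✓ 2311:Fri✓ 2312:Sun 2313:Mon 2314:Tue …(26 more)… 2341:Mon 2342:Tue 2343:Wed 2344:Fri✓ 2345:Sat✓ 2346:Sun 2347:Mon 2348:Wed 2349:Thu✓ 2350:Fri✓ 2351:Sat✓ 2352:Mon 2353:Tue 2354:Wed 2355:Thu✓
Years with five Saturdays: 2300, 2304, 2305, 2306, 2310, 2311, 2316, 2317, 2321, 2322, 2323, 2327, 2328, 2332, 2333, 2334, 2338, 2339, 2344, 2345, 2349, 2350, 2351, 2355 → 24.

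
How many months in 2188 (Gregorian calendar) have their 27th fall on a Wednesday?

Check the 27th of each month of 2188: Jan 27: Sun, Feb 27: Wed, Mar 27: Thu, Apr 27: Sun, May 27: Tue, Jun 27: Fri, Jul 27: Sun, Aug 27: Wed, Sep 27: Sat, Oct 27: Mon, Nov 27: Thu, Dec 27: Sat.
Wednesday occurs in February, August — 2 months.

2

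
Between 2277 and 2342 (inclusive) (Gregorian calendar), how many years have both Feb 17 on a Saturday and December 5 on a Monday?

0

Check each year's weekday for Feb 17 and December 5:
  2277: Sat/Wed  2278: Sun/Thu  2279: Mon/Fri  2280: Tue/Sun  2281: Thu/Mon  2282: Fri/Tue  2283: Sat/Wed  2284: Sun/Fri  2285: Tue/Sat  2286: Wed/Sun  2287: Thu/Mon  2288: Fri/Wed  2289: Sun/Thu  2290: Mon/Fri  …(38 more)…  2329: Sun/Thu  2330: Mon/Fri  2331: Tue/Sat  2332: Wed/Mon  2333: Fri/Tue  2334: Sat/Wed  2335: Sun/Thu  2336: Mon/Sat  2337: Wed/Sun  2338: Thu/Mon  2339: Fri/Tue  2340: Sat/Thu  2341: Mon/Fri  2342: Tue/Sat
Both conditions hold in: no year — 0.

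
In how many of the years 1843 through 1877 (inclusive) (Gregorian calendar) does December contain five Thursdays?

December has 31 days; it has five Thursdays when Thursday falls among the first (month-length − 28) days — i.e. when December 1 is one of Thursday/Wednesday/Tuesday.
December 1 by year: 1843:Fri 1844:Sun 1845:Mon 1846:Tue✓ 1847:Wed✓ 1848:Fri 1849:Sat 1850:Sun 1851:Mon 1852:Wed✓ 1853:Thu✓ 1854:Fri 1855:Sat 1856:Mon 1857:Tue✓ …(5 more)… 1863:Tue✓ 1864:Thu✓ 1865:Fri 1866:Sat 1867:Sun 1868:Tue✓ 1869:Wed✓ 1870:Thu✓ 1871:Fri 1872:Sun 1873:Mon 1874:Tue✓ 1875:Wed✓ 1876:Fri 1877:Sat
Years with five Thursdays: 1846, 1847, 1852, 1853, 1857, 1858, 1859, 1863, 1864, 1868, 1869, 1870, 1874, 1875 → 14.

14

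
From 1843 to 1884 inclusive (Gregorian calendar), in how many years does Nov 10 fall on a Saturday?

Track Nov 10's weekday year by year (advancing +1, or +2 across a Feb 29):
  1843: Fri  1844: Sun (+2)  1845: Mon (+1)  1846: Tue (+1)  1847: Wed (+1)
  1848: Fri (+2)  1849: Sat (+1) ✓  1850: Sun (+1)  1851: Mon (+1)  1852: Wed (+2)
  1853: Thu (+1)  1854: Fri (+1)  1855: Sat (+1) ✓  1856: Mon (+2)  … (14 more years) …
  1871: Fri (+1)  1872: Sun (+2)  1873: Mon (+1)  1874: Tue (+1)  1875: Wed (+1)
  1876: Fri (+2)  1877: Sat (+1) ✓  1878: Sun (+1)  1879: Mon (+1)  1880: Wed (+2)
  1881: Thu (+1)  1882: Fri (+1)  1883: Sat (+1) ✓  1884: Mon (+2)
Saturday years: 1849, 1855, 1860, 1866, 1877, 1883 — 6 in total.

6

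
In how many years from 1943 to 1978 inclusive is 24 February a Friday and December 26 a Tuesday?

Check each year's weekday for 24 February and December 26:
  1943: Wed/Sun  1944: Thu/Tue  1945: Sat/Wed  1946: Sun/Thu  1947: Mon/Fri  1948: Tue/Sun  1949: Thu/Mon  1950: Fri/Tue ✓  1951: Sat/Wed  1952: Sun/Fri  1953: Tue/Sat  1954: Wed/Sun  1955: Thu/Mon  1956: Fri/Wed  …(8 more)…  1965: Wed/Sun  1966: Thu/Mon  1967: Fri/Tue ✓  1968: Sat/Thu  1969: Mon/Fri  1970: Tue/Sat  1971: Wed/Sun  1972: Thu/Tue  1973: Sat/Wed  1974: Sun/Thu  1975: Mon/Fri  1976: Tue/Sun  1977: Thu/Mon  1978: Fri/Tue ✓
Both conditions hold in: 1950, 1961, 1967, 1978 — 4.

4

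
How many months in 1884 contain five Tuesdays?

A month of length L has five Tuesdays iff its first Tuesday is on day ≤ L−28 (so day 1–3 in a 31-day month, 1–2 in a 30-day month, day 1 in a leap February).
Checking each month of 1884: Jan starts Tue (31d) ✓; Feb starts Fri (29d); Mar starts Sat (31d); Apr starts Tue (30d) ✓; May starts Thu (31d); Jun starts Sun (30d); Jul starts Tue (31d) ✓; Aug starts Fri (31d); Sep starts Mon (30d) ✓; Oct starts Wed (31d); Nov starts Sat (30d); Dec starts Mon (31d) ✓.
Five-Tuesday months: January, April, July, September, December → 5.

5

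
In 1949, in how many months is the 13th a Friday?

1

Check the 13th of each month of 1949: Jan 13: Thu, Feb 13: Sun, Mar 13: Sun, Apr 13: Wed, May 13: Fri, Jun 13: Mon, Jul 13: Wed, Aug 13: Sat, Sep 13: Tue, Oct 13: Thu, Nov 13: Sun, Dec 13: Tue.
Friday occurs in May — 1 month.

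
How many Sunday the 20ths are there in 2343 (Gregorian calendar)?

Check the 20th of each month of 2343: Jan 20: Wed, Feb 20: Sat, Mar 20: Sat, Apr 20: Tue, May 20: Thu, Jun 20: Sun, Jul 20: Tue, Aug 20: Fri, Sep 20: Mon, Oct 20: Wed, Nov 20: Sat, Dec 20: Mon.
Sunday occurs in June — 1 month.

1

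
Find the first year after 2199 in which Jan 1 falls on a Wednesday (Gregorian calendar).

Jan 1 advances by 2 weekdays after a leap year and by 1 after a common year.
2199: Jan 1 is Tuesday.
2200: Wednesday
2200 begins on a Wednesday

2200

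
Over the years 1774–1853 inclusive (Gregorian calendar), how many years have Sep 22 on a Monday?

12

Track Sep 22's weekday year by year (advancing +1, or +2 across a Feb 29):
  1774: Thu  1775: Fri (+1)  1776: Sun (+2)  1777: Mon (+1) ✓  1778: Tue (+1)
  1779: Wed (+1)  1780: Fri (+2)  1781: Sat (+1)  1782: Sun (+1)  1783: Mon (+1) ✓
  1784: Wed (+2)  1785: Thu (+1)  1786: Fri (+1)  1787: Sat (+1)  … (52 more years) …
  1840: Tue (+2)  1841: Wed (+1)  1842: Thu (+1)  1843: Fri (+1)  1844: Sun (+2)
  1845: Mon (+1) ✓  1846: Tue (+1)  1847: Wed (+1)  1848: Fri (+2)  1849: Sat (+1)
  1850: Sun (+1)  1851: Mon (+1) ✓  1852: Wed (+2)  1853: Thu (+1)
Monday years: 1777, 1783, 1788, 1794, 1800, 1806, 1817, 1823, 1828, 1834, 1845, 1851 — 12 in total.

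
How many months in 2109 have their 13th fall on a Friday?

Check the 13th of each month of 2109: Jan 13: Sun, Feb 13: Wed, Mar 13: Wed, Apr 13: Sat, May 13: Mon, Jun 13: Thu, Jul 13: Sat, Aug 13: Tue, Sep 13: Fri, Oct 13: Sun, Nov 13: Wed, Dec 13: Fri.
Friday occurs in September, December — 2 months.

2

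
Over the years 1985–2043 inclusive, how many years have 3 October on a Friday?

9

Track 3 October's weekday year by year (advancing +1, or +2 across a Feb 29):
  1985: Thu  1986: Fri (+1) ✓  1987: Sat (+1)  1988: Mon (+2)  1989: Tue (+1)
  1990: Wed (+1)  1991: Thu (+1)  1992: Sat (+2)  1993: Sun (+1)  1994: Mon (+1)
  1995: Tue (+1)  1996: Thu (+2)  1997: Fri (+1) ✓  1998: Sat (+1)  … (31 more years) …
  2030: Thu (+1)  2031: Fri (+1) ✓  2032: Sun (+2)  2033: Mon (+1)  2034: Tue (+1)
  2035: Wed (+1)  2036: Fri (+2) ✓  2037: Sat (+1)  2038: Sun (+1)  2039: Mon (+1)
  2040: Wed (+2)  2041: Thu (+1)  2042: Fri (+1) ✓  2043: Sat (+1)
Friday years: 1986, 1997, 2003, 2008, 2014, 2025, 2031, 2036, 2042 — 9 in total.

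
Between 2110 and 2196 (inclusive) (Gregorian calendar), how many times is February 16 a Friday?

12

Track February 16's weekday year by year (advancing +1, or +2 across a Feb 29):
  2110: Sun  2111: Mon (+1)  2112: Tue (+1)  2113: Thu (+2)  2114: Fri (+1) ✓
  2115: Sat (+1)  2116: Sun (+1)  2117: Tue (+2)  2118: Wed (+1)  2119: Thu (+1)
  2120: Fri (+1) ✓  2121: Sun (+2)  2122: Mon (+1)  2123: Tue (+1)  … (59 more years) …
  2183: Sun (+1)  2184: Mon (+1)  2185: Wed (+2)  2186: Thu (+1)  2187: Fri (+1) ✓
  2188: Sat (+1)  2189: Mon (+2)  2190: Tue (+1)  2191: Wed (+1)  2192: Thu (+1)
  2193: Sat (+2)  2194: Sun (+1)  2195: Mon (+1)  2196: Tue (+1)
Friday years: 2114, 2120, 2125, 2131, 2142, 2148, 2153, 2159, 2170, 2176, 2181, 2187 — 12 in total.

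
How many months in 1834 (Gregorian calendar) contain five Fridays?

A month of length L has five Fridays iff its first Friday is on day ≤ L−28 (so day 1–3 in a 31-day month, 1–2 in a 30-day month, day 1 in a leap February).
Checking each month of 1834: Jan starts Wed (31d) ✓; Feb starts Sat (28d); Mar starts Sat (31d); Apr starts Tue (30d); May starts Thu (31d) ✓; Jun starts Sun (30d); Jul starts Tue (31d); Aug starts Fri (31d) ✓; Sep starts Mon (30d); Oct starts Wed (31d) ✓; Nov starts Sat (30d); Dec starts Mon (31d).
Five-Friday months: January, May, August, October → 4.

4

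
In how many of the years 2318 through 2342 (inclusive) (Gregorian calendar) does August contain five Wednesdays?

August has 31 days; it has five Wednesdays when Wednesday falls among the first (month-length − 28) days — i.e. when August 1 is one of Wednesday/Tuesday/Monday.
August 1 by year: 2318:Thu 2319:Fri 2320:Sun 2321:Mon✓ 2322:Tue✓ 2323:Wed✓ 2324:Fri 2325:Sat 2326:Sun 2327:Mon✓ 2328:Wed✓ 2329:Thu 2330:Fri 2331:Sat 2332:Mon✓ 2333:Tue✓ 2334:Wed✓ 2335:Thu 2336:Sat 2337:Sun 2338:Mon✓ 2339:Tue✓ 2340:Thu 2341:Fri 2342:Sat
Years with five Wednesdays: 2321, 2322, 2323, 2327, 2328, 2332, 2333, 2334, 2338, 2339 → 10.

10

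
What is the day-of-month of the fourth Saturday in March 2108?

March 1, 2108 is a Thursday, so the first Saturday is the 3rd.
The fourth Saturday is 3 + 21 = 24.

24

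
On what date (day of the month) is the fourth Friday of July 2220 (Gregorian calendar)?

July 1, 2220 is a Saturday, so the first Friday is the 7th.
The fourth Friday is 7 + 21 = 28.

28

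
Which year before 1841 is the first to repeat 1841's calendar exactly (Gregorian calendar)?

1830

Two years share a calendar iff Jan 1 falls on the same weekday and both are leap or both are common. 1841: Jan 1 is Friday, common year.
1840: Jan 1 Wednesday, leap
1839: Jan 1 Tuesday, common
1838: Jan 1 Monday, common
1837: Jan 1 Sunday, common
1836: Jan 1 Friday, leap
1835: Jan 1 Thursday, common
1834: Jan 1 Wednesday, common
1833: Jan 1 Tuesday, common
1832: Jan 1 Sunday, leap
1831: Jan 1 Saturday, common
1830: Jan 1 Friday, common
1830 matches on both conditions.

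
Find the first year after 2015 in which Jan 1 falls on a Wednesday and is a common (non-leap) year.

2025

Jan 1 advances by 2 weekdays after a leap year and by 1 after a common year.
2015: Jan 1 is Thursday.
2016: Friday (leap)
2017: Sunday
2018: Monday
2019: Tuesday
2020: Wednesday (leap)
2021: Friday
2022: Saturday
2023: Sunday
2024: Monday (leap)
2025: Wednesday
2025 begins on a Wednesday and is a common year.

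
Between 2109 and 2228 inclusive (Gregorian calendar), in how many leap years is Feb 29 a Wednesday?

4

Leap years in 2109–2228: 29 of them.
Feb 29 weekday advances by 5 (mod 7) from one leap year to the next four years later (or differs when a century non-leap intervenes).
Leap-day weekdays: 2112:Mon 2116:Sat 2120:Thu 2124:Tue 2128:Sun 2132:Fri 2136:Wed✓ 2140:Mon 2144:Sat 2148:Thu 2152:Tue 2156:Sun 2160:Fri …(3 more)… 2176:Thu 2180:Tue 2184:Sun 2188:Fri 2192:Wed✓ 2196:Mon 2204:Wed✓ 2208:Mon 2212:Sat 2216:Thu 2220:Tue 2224:Sun 2228:Fri
Wednesday: 2136, 2164, 2192, 2204 → 4.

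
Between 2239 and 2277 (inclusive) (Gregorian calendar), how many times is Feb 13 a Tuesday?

6

Track Feb 13's weekday year by year (advancing +1, or +2 across a Feb 29):
  2239: Wed  2240: Thu (+1)  2241: Sat (+2)  2242: Sun (+1)  2243: Mon (+1)
  2244: Tue (+1) ✓  2245: Thu (+2)  2246: Fri (+1)  2247: Sat (+1)  2248: Sun (+1)
  2249: Tue (+2) ✓  2250: Wed (+1)  2251: Thu (+1)  2252: Fri (+1)  … (11 more years) …
  2264: Sat (+1)  2265: Mon (+2)  2266: Tue (+1) ✓  2267: Wed (+1)  2268: Thu (+1)
  2269: Sat (+2)  2270: Sun (+1)  2271: Mon (+1)  2272: Tue (+1) ✓  2273: Thu (+2)
  2274: Fri (+1)  2275: Sat (+1)  2276: Sun (+1)  2277: Tue (+2) ✓
Tuesday years: 2244, 2249, 2255, 2266, 2272, 2277 — 6 in total.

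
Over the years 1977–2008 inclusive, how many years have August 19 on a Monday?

4

Track August 19's weekday year by year (advancing +1, or +2 across a Feb 29):
  1977: Fri  1978: Sat (+1)  1979: Sun (+1)  1980: Tue (+2)  1981: Wed (+1)
  1982: Thu (+1)  1983: Fri (+1)  1984: Sun (+2)  1985: Mon (+1) ✓  1986: Tue (+1)
  1987: Wed (+1)  1988: Fri (+2)  1989: Sat (+1)  1990: Sun (+1)  … (4 more years) …
  1995: Sat (+1)  1996: Mon (+2) ✓  1997: Tue (+1)  1998: Wed (+1)  1999: Thu (+1)
  2000: Sat (+2)  2001: Sun (+1)  2002: Mon (+1) ✓  2003: Tue (+1)  2004: Thu (+2)
  2005: Fri (+1)  2006: Sat (+1)  2007: Sun (+1)  2008: Tue (+2)
Monday years: 1985, 1991, 1996, 2002 — 4 in total.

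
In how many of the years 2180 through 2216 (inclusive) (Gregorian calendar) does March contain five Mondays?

March has 31 days; it has five Mondays when Monday falls among the first (month-length − 28) days — i.e. when March 1 is one of Monday/Sunday/Saturday.
March 1 by year: 2180:Wed 2181:Thu 2182:Fri 2183:Sat✓ 2184:Mon✓ 2185:Tue 2186:Wed 2187:Thu 2188:Sat✓ 2189:Sun✓ 2190:Mon✓ 2191:Tue 2192:Thu 2193:Fri 2194:Sat✓ …(7 more)… 2202:Mon✓ 2203:Tue 2204:Thu 2205:Fri 2206:Sat✓ 2207:Sun✓ 2208:Tue 2209:Wed 2210:Thu 2211:Fri 2212:Sun✓ 2213:Mon✓ 2214:Tue 2215:Wed 2216:Fri
Years with five Mondays: 2183, 2184, 2188, 2189, 2190, 2194, 2195, 2200, 2201, 2202, 2206, 2207, 2212, 2213 → 14.

14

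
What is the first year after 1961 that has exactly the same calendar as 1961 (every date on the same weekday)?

Two years share a calendar iff Jan 1 falls on the same weekday and both are leap or both are common. 1961: Jan 1 is Sunday, common year.
1962: Jan 1 Monday, common
1963: Jan 1 Tuesday, common
1964: Jan 1 Wednesday, leap
1965: Jan 1 Friday, common
1966: Jan 1 Saturday, common
1967: Jan 1 Sunday, common
1967 matches on both conditions.

1967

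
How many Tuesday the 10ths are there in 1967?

2

Check the 10th of each month of 1967: Jan 10: Tue, Feb 10: Fri, Mar 10: Fri, Apr 10: Mon, May 10: Wed, Jun 10: Sat, Jul 10: Mon, Aug 10: Thu, Sep 10: Sun, Oct 10: Tue, Nov 10: Fri, Dec 10: Sun.
Tuesday occurs in January, October — 2 months.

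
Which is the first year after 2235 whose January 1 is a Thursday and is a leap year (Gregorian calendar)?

2252

Jan 1 advances by 2 weekdays after a leap year and by 1 after a common year.
2235: Jan 1 is Thursday.
2236: Friday (leap)
2237: Sunday
2238: Monday
2239: Tuesday
2240: Wednesday (leap)
2241: Friday
2242: Saturday
2243: Sunday
2244: Monday (leap)
2245: Wednesday
2246: Thursday
2247: Friday
2248: Saturday (leap)
2249: Monday
2250: Tuesday
2251: Wednesday
2252: Thursday (leap)
2252 begins on a Thursday and is a leap year.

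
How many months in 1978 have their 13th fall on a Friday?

2

Check the 13th of each month of 1978: Jan 13: Fri, Feb 13: Mon, Mar 13: Mon, Apr 13: Thu, May 13: Sat, Jun 13: Tue, Jul 13: Thu, Aug 13: Sun, Sep 13: Wed, Oct 13: Fri, Nov 13: Mon, Dec 13: Wed.
Friday occurs in January, October — 2 months.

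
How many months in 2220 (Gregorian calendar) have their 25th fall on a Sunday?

Check the 25th of each month of 2220: Jan 25: Tue, Feb 25: Fri, Mar 25: Sat, Apr 25: Tue, May 25: Thu, Jun 25: Sun, Jul 25: Tue, Aug 25: Fri, Sep 25: Mon, Oct 25: Wed, Nov 25: Sat, Dec 25: Mon.
Sunday occurs in June — 1 month.

1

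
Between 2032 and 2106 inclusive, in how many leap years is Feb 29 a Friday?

Leap years in 2032–2106: 18 of them.
Feb 29 weekday advances by 5 (mod 7) from one leap year to the next four years later (or differs when a century non-leap intervenes).
Leap-day weekdays: 2032:Sun 2036:Fri✓ 2040:Wed 2044:Mon 2048:Sat 2052:Thu 2056:Tue 2060:Sun 2064:Fri✓ 2068:Wed 2072:Mon 2076:Sat 2080:Thu 2084:Tue 2088:Sun 2092:Fri✓ 2096:Wed 2104:Fri✓
Friday: 2036, 2064, 2092, 2104 → 4.

4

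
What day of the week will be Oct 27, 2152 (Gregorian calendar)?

Friday

January 1, 2152 is a Saturday.
October 27 is day 301 of the year, i.e. 300 days after Jan 1.
300 mod 7 = 6, so advance 6 weekdays from Saturday: Friday.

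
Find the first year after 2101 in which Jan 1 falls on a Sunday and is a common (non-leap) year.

2102

Jan 1 advances by 2 weekdays after a leap year and by 1 after a common year.
2101: Jan 1 is Saturday.
2102: Sunday
2102 begins on a Sunday and is a common year.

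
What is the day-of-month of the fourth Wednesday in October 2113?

October 1, 2113 is a Sunday, so the first Wednesday is the 4th.
The fourth Wednesday is 4 + 21 = 25.

25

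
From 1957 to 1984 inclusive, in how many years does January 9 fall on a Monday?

4

Track January 9's weekday year by year (advancing +1, or +2 across a Feb 29):
  1957: Wed  1958: Thu (+1)  1959: Fri (+1)  1960: Sat (+1)  1961: Mon (+2) ✓
  1962: Tue (+1)  1963: Wed (+1)  1964: Thu (+1)  1965: Sat (+2)  1966: Sun (+1)
  1967: Mon (+1) ✓  1968: Tue (+1)  1969: Thu (+2)  1970: Fri (+1)  1971: Sat (+1)
  1972: Sun (+1)  1973: Tue (+2)  1974: Wed (+1)  1975: Thu (+1)  1976: Fri (+1)
  1977: Sun (+2)  1978: Mon (+1) ✓  1979: Tue (+1)  1980: Wed (+1)  1981: Fri (+2)
  1982: Sat (+1)  1983: Sun (+1)  1984: Mon (+1) ✓
Monday years: 1961, 1967, 1978, 1984 — 4 in total.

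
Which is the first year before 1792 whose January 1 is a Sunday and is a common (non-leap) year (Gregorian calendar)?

Jan 1 advances by 2 weekdays after a leap year and by 1 after a common year.
1792: Jan 1 is Sunday (leap).
1791: Saturday
1790: Friday
1789: Thursday
1788: Tuesday (leap)
1787: Monday
1786: Sunday
1786 begins on a Sunday and is a common year.

1786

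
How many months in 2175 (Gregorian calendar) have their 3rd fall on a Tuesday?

2

Check the 3rd of each month of 2175: Jan 3: Tue, Feb 3: Fri, Mar 3: Fri, Apr 3: Mon, May 3: Wed, Jun 3: Sat, Jul 3: Mon, Aug 3: Thu, Sep 3: Sun, Oct 3: Tue, Nov 3: Fri, Dec 3: Sun.
Tuesday occurs in January, October — 2 months.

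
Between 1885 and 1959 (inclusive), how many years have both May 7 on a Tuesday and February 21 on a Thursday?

9

Check each year's weekday for May 7 and February 21:
  1885: Thu/Sat  1886: Fri/Sun  1887: Sat/Mon  1888: Mon/Tue  1889: Tue/Thu ✓  1890: Wed/Fri  1891: Thu/Sat  1892: Sat/Sun  1893: Sun/Tue  1894: Mon/Wed  1895: Tue/Thu ✓  1896: Thu/Fri  1897: Fri/Sun  1898: Sat/Mon  …(47 more)…  1946: Tue/Thu ✓  1947: Wed/Fri  1948: Fri/Sat  1949: Sat/Mon  1950: Sun/Tue  1951: Mon/Wed  1952: Wed/Thu  1953: Thu/Sat  1954: Fri/Sun  1955: Sat/Mon  1956: Mon/Tue  1957: Tue/Thu ✓  1958: Wed/Fri  1959: Thu/Sat
Both conditions hold in: 1889, 1895, 1901, 1907, 1918, 1929, 1935, 1946, 1957 — 9.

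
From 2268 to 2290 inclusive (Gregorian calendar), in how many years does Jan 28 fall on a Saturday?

Track Jan 28's weekday year by year (advancing +1, or +2 across a Feb 29):
  2268: Tue  2269: Thu (+2)  2270: Fri (+1)  2271: Sat (+1) ✓  2272: Sun (+1)
  2273: Tue (+2)  2274: Wed (+1)  2275: Thu (+1)  2276: Fri (+1)  2277: Sun (+2)
  2278: Mon (+1)  2279: Tue (+1)  2280: Wed (+1)  2281: Fri (+2)  2282: Sat (+1) ✓
  2283: Sun (+1)  2284: Mon (+1)  2285: Wed (+2)  2286: Thu (+1)  2287: Fri (+1)
  2288: Sat (+1) ✓  2289: Mon (+2)  2290: Tue (+1)
Saturday years: 2271, 2282, 2288 — 3 in total.

3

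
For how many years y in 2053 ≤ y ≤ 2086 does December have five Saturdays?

14

December has 31 days; it has five Saturdays when Saturday falls among the first (month-length − 28) days — i.e. when December 1 is one of Saturday/Friday/Thursday.
December 1 by year: 2053:Mon 2054:Tue 2055:Wed 2056:Fri✓ 2057:Sat✓ 2058:Sun 2059:Mon 2060:Wed 2061:Thu✓ 2062:Fri✓ 2063:Sat✓ 2064:Mon 2065:Tue 2066:Wed 2067:Thu✓ …(4 more)… 2072:Thu✓ 2073:Fri✓ 2074:Sat✓ 2075:Sun 2076:Tue 2077:Wed 2078:Thu✓ 2079:Fri✓ 2080:Sun 2081:Mon 2082:Tue 2083:Wed 2084:Fri✓ 2085:Sat✓ 2086:Sun
Years with five Saturdays: 2056, 2057, 2061, 2062, 2063, 2067, 2068, 2072, 2073, 2074, 2078, 2079, 2084, 2085 → 14.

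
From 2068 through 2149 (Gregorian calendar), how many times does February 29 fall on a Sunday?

Leap years in 2068–2149: 20 of them.
Feb 29 weekday advances by 5 (mod 7) from one leap year to the next four years later (or differs when a century non-leap intervenes).
Leap-day weekdays: 2068:Wed 2072:Mon 2076:Sat 2080:Thu 2084:Tue 2088:Sun✓ 2092:Fri 2096:Wed 2104:Fri 2108:Wed 2112:Mon 2116:Sat 2120:Thu 2124:Tue 2128:Sun✓ 2132:Fri 2136:Wed 2140:Mon 2144:Sat 2148:Thu
Sunday: 2088, 2128 → 2.

2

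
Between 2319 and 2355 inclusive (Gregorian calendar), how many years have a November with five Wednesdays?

November has 30 days; it has five Wednesdays when Wednesday falls among the first (month-length − 28) days — i.e. when November 1 is one of Wednesday/Tuesday.
November 1 by year: 2319:Sat 2320:Mon 2321:Tue✓ 2322:Wed✓ 2323:Thu 2324:Sat 2325:Sun 2326:Mon 2327:Tue✓ 2328:Thu 2329:Fri 2330:Sat 2331:Sun 2332:Tue✓ 2333:Wed✓ …(7 more)… 2341:Sat 2342:Sun 2343:Mon 2344:Wed✓ 2345:Thu 2346:Fri 2347:Sat 2348:Mon 2349:Tue✓ 2350:Wed✓ 2351:Thu 2352:Sat 2353:Sun 2354:Mon 2355:Tue✓
Years with five Wednesdays: 2321, 2322, 2327, 2332, 2333, 2338, 2339, 2344, 2349, 2350, 2355 → 11.

11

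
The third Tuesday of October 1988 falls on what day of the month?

18

October 1, 1988 is a Saturday, so the first Tuesday is the 4th.
The third Tuesday is 4 + 14 = 18.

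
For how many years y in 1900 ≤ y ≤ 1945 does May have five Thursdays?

20

May has 31 days; it has five Thursdays when Thursday falls among the first (month-length − 28) days — i.e. when May 1 is one of Thursday/Wednesday/Tuesday.
May 1 by year: 1900:Tue✓ 1901:Wed✓ 1902:Thu✓ 1903:Fri 1904:Sun 1905:Mon 1906:Tue✓ 1907:Wed✓ 1908:Fri 1909:Sat 1910:Sun 1911:Mon 1912:Wed✓ 1913:Thu✓ 1914:Fri …(16 more)… 1931:Fri 1932:Sun 1933:Mon 1934:Tue✓ 1935:Wed✓ 1936:Fri 1937:Sat 1938:Sun 1939:Mon 1940:Wed✓ 1941:Thu✓ 1942:Fri 1943:Sat 1944:Mon 1945:Tue✓
Years with five Thursdays: 1900, 1901, 1902, 1906, 1907, 1912, 1913, 1917, 1918, 1919, 1923, 1924, 1928, 1929, 1930, 1934, 1935, 1940, 1941, 1945 → 20.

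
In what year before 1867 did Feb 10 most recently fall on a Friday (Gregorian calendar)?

1865

From one year to the next, a fixed date's weekday advances by 1, or by 2 when a Feb 29 lies between the two dates.
1867: February 10 is Sunday.
1866: Saturday (−1)
1865: Friday (−1)
Feb 10 falls on a Friday in 1865.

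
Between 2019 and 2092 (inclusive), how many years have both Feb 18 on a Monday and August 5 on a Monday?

Check each year's weekday for Feb 18 and August 5:
  2019: Mon/Mon ✓  2020: Tue/Wed  2021: Thu/Thu  2022: Fri/Fri  2023: Sat/Sat  2024: Sun/Mon  2025: Tue/Tue  2026: Wed/Wed  2027: Thu/Thu  2028: Fri/Sat  2029: Sun/Sun  2030: Mon/Mon ✓  2031: Tue/Tue  2032: Wed/Thu  …(46 more)…  2079: Sat/Sat  2080: Sun/Mon  2081: Tue/Tue  2082: Wed/Wed  2083: Thu/Thu  2084: Fri/Sat  2085: Sun/Sun  2086: Mon/Mon ✓  2087: Tue/Tue  2088: Wed/Thu  2089: Fri/Fri  2090: Sat/Sat  2091: Sun/Sun  2092: Mon/Tue
Both conditions hold in: 2019, 2030, 2041, 2047, 2058, 2069, 2075, 2086 — 8.

8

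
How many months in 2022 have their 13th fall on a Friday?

Check the 13th of each month of 2022: Jan 13: Thu, Feb 13: Sun, Mar 13: Sun, Apr 13: Wed, May 13: Fri, Jun 13: Mon, Jul 13: Wed, Aug 13: Sat, Sep 13: Tue, Oct 13: Thu, Nov 13: Sun, Dec 13: Tue.
Friday occurs in May — 1 month.

1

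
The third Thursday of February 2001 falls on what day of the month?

15

February 1, 2001 is a Thursday, so the first Thursday is the 1st.
The third Thursday is 1 + 14 = 15.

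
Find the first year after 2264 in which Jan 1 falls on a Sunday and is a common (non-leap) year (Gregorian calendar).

2265

Jan 1 advances by 2 weekdays after a leap year and by 1 after a common year.
2264: Jan 1 is Friday (leap).
2265: Sunday
2265 begins on a Sunday and is a common year.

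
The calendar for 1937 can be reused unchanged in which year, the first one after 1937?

Two years share a calendar iff Jan 1 falls on the same weekday and both are leap or both are common. 1937: Jan 1 is Friday, common year.
1938: Jan 1 Saturday, common
1939: Jan 1 Sunday, common
1940: Jan 1 Monday, leap
1941: Jan 1 Wednesday, common
1942: Jan 1 Thursday, common
1943: Jan 1 Friday, common
1943 matches on both conditions.

1943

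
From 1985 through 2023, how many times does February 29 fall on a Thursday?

1

Leap years in 1985–2023: 9 of them.
Feb 29 weekday advances by 5 (mod 7) from one leap year to the next four years later (or differs when a century non-leap intervenes).
Leap-day weekdays: 1988:Mon 1992:Sat 1996:Thu✓ 2000:Tue 2004:Sun 2008:Fri 2012:Wed 2016:Mon 2020:Sat
Thursday: 1996 → 1.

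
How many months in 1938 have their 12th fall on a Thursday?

1

Check the 12th of each month of 1938: Jan 12: Wed, Feb 12: Sat, Mar 12: Sat, Apr 12: Tue, May 12: Thu, Jun 12: Sun, Jul 12: Tue, Aug 12: Fri, Sep 12: Mon, Oct 12: Wed, Nov 12: Sat, Dec 12: Mon.
Thursday occurs in May — 1 month.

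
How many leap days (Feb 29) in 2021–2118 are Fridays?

4

Leap years in 2021–2118: 23 of them.
Feb 29 weekday advances by 5 (mod 7) from one leap year to the next four years later (or differs when a century non-leap intervenes).
Leap-day weekdays: 2024:Thu 2028:Tue 2032:Sun 2036:Fri✓ 2040:Wed 2044:Mon 2048:Sat 2052:Thu 2056:Tue 2060:Sun 2064:Fri✓ 2068:Wed 2072:Mon 2076:Sat 2080:Thu 2084:Tue 2088:Sun 2092:Fri✓ 2096:Wed 2104:Fri✓ 2108:Wed 2112:Mon 2116:Sat
Friday: 2036, 2064, 2092, 2104 → 4.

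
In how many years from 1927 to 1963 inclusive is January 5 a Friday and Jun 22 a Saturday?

1

Check each year's weekday for January 5 and Jun 22:
  1927: Wed/Wed  1928: Thu/Fri  1929: Sat/Sat  1930: Sun/Sun  1931: Mon/Mon  1932: Tue/Wed  1933: Thu/Thu  1934: Fri/Fri  1935: Sat/Sat  1936: Sun/Mon  1937: Tue/Tue  1938: Wed/Wed  1939: Thu/Thu  1940: Fri/Sat ✓  …(9 more)…  1950: Thu/Thu  1951: Fri/Fri  1952: Sat/Sun  1953: Mon/Mon  1954: Tue/Tue  1955: Wed/Wed  1956: Thu/Fri  1957: Sat/Sat  1958: Sun/Sun  1959: Mon/Mon  1960: Tue/Wed  1961: Thu/Thu  1962: Fri/Fri  1963: Sat/Sat
Both conditions hold in: 1940 — 1.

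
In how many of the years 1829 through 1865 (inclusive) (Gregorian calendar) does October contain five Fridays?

16

October has 31 days; it has five Fridays when Friday falls among the first (month-length − 28) days — i.e. when October 1 is one of Friday/Thursday/Wednesday.
October 1 by year: 1829:Thu✓ 1830:Fri✓ 1831:Sat 1832:Mon 1833:Tue 1834:Wed✓ 1835:Thu✓ 1836:Sat 1837:Sun 1838:Mon 1839:Tue 1840:Thu✓ 1841:Fri✓ 1842:Sat 1843:Sun …(7 more)… 1851:Wed✓ 1852:Fri✓ 1853:Sat 1854:Sun 1855:Mon 1856:Wed✓ 1857:Thu✓ 1858:Fri✓ 1859:Sat 1860:Mon 1861:Tue 1862:Wed✓ 1863:Thu✓ 1864:Sat 1865:Sun
Years with five Fridays: 1829, 1830, 1834, 1835, 1840, 1841, 1845, 1846, 1847, 1851, 1852, 1856, 1857, 1858, 1862, 1863 → 16.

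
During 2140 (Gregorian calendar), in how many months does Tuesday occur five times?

A month of length L has five Tuesdays iff its first Tuesday is on day ≤ L−28 (so day 1–3 in a 31-day month, 1–2 in a 30-day month, day 1 in a leap February).
Checking each month of 2140: Jan starts Fri (31d); Feb starts Mon (29d); Mar starts Tue (31d) ✓; Apr starts Fri (30d); May starts Sun (31d) ✓; Jun starts Wed (30d); Jul starts Fri (31d); Aug starts Mon (31d) ✓; Sep starts Thu (30d); Oct starts Sat (31d); Nov starts Tue (30d) ✓; Dec starts Thu (31d).
Five-Tuesday months: March, May, August, November → 4.

4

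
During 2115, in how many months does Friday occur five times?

A month of length L has five Fridays iff its first Friday is on day ≤ L−28 (so day 1–3 in a 31-day month, 1–2 in a 30-day month, day 1 in a leap February).
Checking each month of 2115: Jan starts Tue (31d); Feb starts Fri (28d); Mar starts Fri (31d) ✓; Apr starts Mon (30d); May starts Wed (31d) ✓; Jun starts Sat (30d); Jul starts Mon (31d); Aug starts Thu (31d) ✓; Sep starts Sun (30d); Oct starts Tue (31d); Nov starts Fri (30d) ✓; Dec starts Sun (31d).
Five-Friday months: March, May, August, November → 4.

4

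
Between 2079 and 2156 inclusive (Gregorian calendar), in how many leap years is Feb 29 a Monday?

2

Leap years in 2079–2156: 19 of them.
Feb 29 weekday advances by 5 (mod 7) from one leap year to the next four years later (or differs when a century non-leap intervenes).
Leap-day weekdays: 2080:Thu 2084:Tue 2088:Sun 2092:Fri 2096:Wed 2104:Fri 2108:Wed 2112:Mon✓ 2116:Sat 2120:Thu 2124:Tue 2128:Sun 2132:Fri 2136:Wed 2140:Mon✓ 2144:Sat 2148:Thu 2152:Tue 2156:Sun
Monday: 2112, 2140 → 2.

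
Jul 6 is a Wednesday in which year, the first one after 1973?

1977

From one year to the next, a fixed date's weekday advances by 1, or by 2 when a Feb 29 lies between the two dates.
1973: July 6 is Friday.
1974: Saturday (+1)
1975: Sunday (+1)
1976: Tuesday (+2)
1977: Wednesday (+1)
Jul 6 falls on a Wednesday in 1977.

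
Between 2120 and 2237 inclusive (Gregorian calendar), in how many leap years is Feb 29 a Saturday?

Leap years in 2120–2237: 29 of them.
Feb 29 weekday advances by 5 (mod 7) from one leap year to the next four years later (or differs when a century non-leap intervenes).
Leap-day weekdays: 2120:Thu 2124:Tue 2128:Sun 2132:Fri 2136:Wed 2140:Mon 2144:Sat✓ 2148:Thu 2152:Tue 2156:Sun 2160:Fri 2164:Wed 2168:Mon …(3 more)… 2184:Sun 2188:Fri 2192:Wed 2196:Mon 2204:Wed 2208:Mon 2212:Sat✓ 2216:Thu 2220:Tue 2224:Sun 2228:Fri 2232:Wed 2236:Mon
Saturday: 2144, 2172, 2212 → 3.

3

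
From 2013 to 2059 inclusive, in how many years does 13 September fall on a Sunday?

Track 13 September's weekday year by year (advancing +1, or +2 across a Feb 29):
  2013: Fri  2014: Sat (+1)  2015: Sun (+1) ✓  2016: Tue (+2)  2017: Wed (+1)
  2018: Thu (+1)  2019: Fri (+1)  2020: Sun (+2) ✓  2021: Mon (+1)  2022: Tue (+1)
  2023: Wed (+1)  2024: Fri (+2)  2025: Sat (+1)  2026: Sun (+1) ✓  … (19 more years) …
  2046: Thu (+1)  2047: Fri (+1)  2048: Sun (+2) ✓  2049: Mon (+1)  2050: Tue (+1)
  2051: Wed (+1)  2052: Fri (+2)  2053: Sat (+1)  2054: Sun (+1) ✓  2055: Mon (+1)
  2056: Wed (+2)  2057: Thu (+1)  2058: Fri (+1)  2059: Sat (+1)
Sunday years: 2015, 2020, 2026, 2037, 2043, 2048, 2054 — 7 in total.

7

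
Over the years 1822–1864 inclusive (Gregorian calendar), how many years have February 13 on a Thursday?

Track February 13's weekday year by year (advancing +1, or +2 across a Feb 29):
  1822: Wed  1823: Thu (+1) ✓  1824: Fri (+1)  1825: Sun (+2)  1826: Mon (+1)
  1827: Tue (+1)  1828: Wed (+1)  1829: Fri (+2)  1830: Sat (+1)  1831: Sun (+1)
  1832: Mon (+1)  1833: Wed (+2)  1834: Thu (+1) ✓  1835: Fri (+1)  … (15 more years) …
  1851: Thu (+1) ✓  1852: Fri (+1)  1853: Sun (+2)  1854: Mon (+1)  1855: Tue (+1)
  1856: Wed (+1)  1857: Fri (+2)  1858: Sat (+1)  1859: Sun (+1)  1860: Mon (+1)
  1861: Wed (+2)  1862: Thu (+1) ✓  1863: Fri (+1)  1864: Sat (+1)
Thursday years: 1823, 1834, 1840, 1845, 1851, 1862 — 6 in total.

6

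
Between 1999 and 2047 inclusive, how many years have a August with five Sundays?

20

August has 31 days; it has five Sundays when Sunday falls among the first (month-length − 28) days — i.e. when August 1 is one of Sunday/Saturday/Friday.
August 1 by year: 1999:Sun✓ 2000:Tue 2001:Wed 2002:Thu 2003:Fri✓ 2004:Sun✓ 2005:Mon 2006:Tue 2007:Wed 2008:Fri✓ 2009:Sat✓ 2010:Sun✓ 2011:Mon 2012:Wed 2013:Thu …(19 more)… 2033:Mon 2034:Tue 2035:Wed 2036:Fri✓ 2037:Sat✓ 2038:Sun✓ 2039:Mon 2040:Wed 2041:Thu 2042:Fri✓ 2043:Sat✓ 2044:Mon 2045:Tue 2046:Wed 2047:Thu
Years with five Sundays: 1999, 2003, 2004, 2008, 2009, 2010, 2014, 2015, 2020, 2021, 2025, 2026, 2027, 2031, 2032, 2036, 2037, 2038, 2042, 2043 → 20.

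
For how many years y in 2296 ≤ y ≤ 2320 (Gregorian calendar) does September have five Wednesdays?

8

September has 30 days; it has five Wednesdays when Wednesday falls among the first (month-length − 28) days — i.e. when September 1 is one of Wednesday/Tuesday.
September 1 by year: 2296:Tue✓ 2297:Wed✓ 2298:Thu 2299:Fri 2300:Sat 2301:Sun 2302:Mon 2303:Tue✓ 2304:Thu 2305:Fri 2306:Sat 2307:Sun 2308:Tue✓ 2309:Wed✓ 2310:Thu 2311:Fri 2312:Sun 2313:Mon 2314:Tue✓ 2315:Wed✓ 2316:Fri 2317:Sat 2318:Sun 2319:Mon 2320:Wed✓
Years with five Wednesdays: 2296, 2297, 2303, 2308, 2309, 2314, 2315, 2320 → 8.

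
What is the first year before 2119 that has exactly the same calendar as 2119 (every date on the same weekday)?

Two years share a calendar iff Jan 1 falls on the same weekday and both are leap or both are common. 2119: Jan 1 is Sunday, common year.
2118: Jan 1 Saturday, common
2117: Jan 1 Friday, common
2116: Jan 1 Wednesday, leap
2115: Jan 1 Tuesday, common
2114: Jan 1 Monday, common
2113: Jan 1 Sunday, common
2113 matches on both conditions.

2113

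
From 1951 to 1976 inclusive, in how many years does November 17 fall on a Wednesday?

Track November 17's weekday year by year (advancing +1, or +2 across a Feb 29):
  1951: Sat  1952: Mon (+2)  1953: Tue (+1)  1954: Wed (+1) ✓  1955: Thu (+1)
  1956: Sat (+2)  1957: Sun (+1)  1958: Mon (+1)  1959: Tue (+1)  1960: Thu (+2)
  1961: Fri (+1)  1962: Sat (+1)  1963: Sun (+1)  1964: Tue (+2)  1965: Wed (+1) ✓
  1966: Thu (+1)  1967: Fri (+1)  1968: Sun (+2)  1969: Mon (+1)  1970: Tue (+1)
  1971: Wed (+1) ✓  1972: Fri (+2)  1973: Sat (+1)  1974: Sun (+1)  1975: Mon (+1)
  1976: Wed (+2) ✓
Wednesday years: 1954, 1965, 1971, 1976 — 4 in total.

4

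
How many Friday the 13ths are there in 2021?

Check the 13th of each month of 2021: Jan 13: Wed, Feb 13: Sat, Mar 13: Sat, Apr 13: Tue, May 13: Thu, Jun 13: Sun, Jul 13: Tue, Aug 13: Fri, Sep 13: Mon, Oct 13: Wed, Nov 13: Sat, Dec 13: Mon.
Friday occurs in August — 1 month.

1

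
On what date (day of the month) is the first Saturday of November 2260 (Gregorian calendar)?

November 1, 2260 is a Thursday, so the first Saturday is the 3rd.
The first Saturday is 3 + 0 = 3.

3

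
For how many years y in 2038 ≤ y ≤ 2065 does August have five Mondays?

12

August has 31 days; it has five Mondays when Monday falls among the first (month-length − 28) days — i.e. when August 1 is one of Monday/Sunday/Saturday.
August 1 by year: 2038:Sun✓ 2039:Mon✓ 2040:Wed 2041:Thu 2042:Fri 2043:Sat✓ 2044:Mon✓ 2045:Tue 2046:Wed 2047:Thu 2048:Sat✓ 2049:Sun✓ 2050:Mon✓ 2051:Tue 2052:Thu 2053:Fri 2054:Sat✓ 2055:Sun✓ 2056:Tue 2057:Wed 2058:Thu 2059:Fri 2060:Sun✓ 2061:Mon✓ 2062:Tue 2063:Wed 2064:Fri 2065:Sat✓
Years with five Mondays: 2038, 2039, 2043, 2044, 2048, 2049, 2050, 2054, 2055, 2060, 2061, 2065 → 12.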